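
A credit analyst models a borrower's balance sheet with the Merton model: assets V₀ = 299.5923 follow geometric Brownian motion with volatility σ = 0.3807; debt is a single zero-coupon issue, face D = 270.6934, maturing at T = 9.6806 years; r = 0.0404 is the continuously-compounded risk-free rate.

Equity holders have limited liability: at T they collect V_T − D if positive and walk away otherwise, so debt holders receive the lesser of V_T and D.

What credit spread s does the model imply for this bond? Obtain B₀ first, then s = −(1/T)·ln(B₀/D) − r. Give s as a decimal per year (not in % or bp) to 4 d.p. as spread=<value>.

spread=0.0389

d₁ = [ln(V₀/D) + (r + σ²/2)T] / (σ√T)
   = [ln(299.5923/270.6934) + (0.0404 + 0.5·0.3807²)·9.6806] / (0.3807·√9.6806)
   = [0.101436 + 1.092613] / 1.184497 = 1.008064
d₂ = d₁ − σ√T = 1.008064 − 1.184497 = -0.176433
N(d₁) = 0.843288,  N(d₂) = 0.429977,  e^(−rT) = 0.676315
E₀ = V₀·N(d₁) − D·e^(−rT)·N(d₂)
   = 299.5923·0.843288 − 270.6934·0.676315·0.429977 = 173.925041
B₀ = V₀ − E₀ = 299.5923 − 173.925041 = 125.667259
spread = −(1/T)·ln(B₀/D) − r = −(1/9.6806)·ln(125.667259/270.6934) − 0.0404 = 0.03886670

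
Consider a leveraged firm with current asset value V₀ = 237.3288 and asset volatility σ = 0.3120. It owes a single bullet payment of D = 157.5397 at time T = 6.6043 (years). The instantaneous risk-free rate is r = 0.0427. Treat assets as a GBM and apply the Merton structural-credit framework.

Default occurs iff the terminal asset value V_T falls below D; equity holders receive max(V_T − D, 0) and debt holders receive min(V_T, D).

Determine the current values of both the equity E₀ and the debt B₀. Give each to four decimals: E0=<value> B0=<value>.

E0=132.2880 B0=105.0408

d₁ = [ln(V₀/D) + (r + σ²/2)T] / (σ√T)
   = [ln(237.3288/157.5397) + (0.0427 + 0.5·0.3120²)·6.6043] / (0.3120·√6.6043)
   = [0.409769 + 0.603448] / 0.801804 = 1.263672
d₂ = d₁ − σ√T = 1.263672 − 0.801804 = 0.461869
N(d₁) = 0.896826,  N(d₂) = 0.677912,  e^(−rT) = 0.754271
E₀ = V₀·N(d₁) − D·e^(−rT)·N(d₂)
   = 237.3288·0.896826 − 157.5397·0.754271·0.677912 = 132.287975
B₀ = V₀ − E₀ = 237.3288 − 132.287975 = 105.040825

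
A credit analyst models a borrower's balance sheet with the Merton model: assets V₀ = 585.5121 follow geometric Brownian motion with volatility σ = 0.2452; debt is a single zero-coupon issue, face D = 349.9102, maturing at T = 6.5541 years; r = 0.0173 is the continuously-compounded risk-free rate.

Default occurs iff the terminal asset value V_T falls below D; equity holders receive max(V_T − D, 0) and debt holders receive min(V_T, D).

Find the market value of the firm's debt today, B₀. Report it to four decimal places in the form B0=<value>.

B0=290.7515

d₁ = [ln(V₀/D) + (r + σ²/2)T] / (σ√T)
   = [ln(585.5121/349.9102) + (0.0173 + 0.5·0.2452²)·6.5541] / (0.2452·√6.5541)
   = [0.514810 + 0.310412] / 0.627736 = 1.314601
d₂ = d₁ − σ√T = 1.314601 − 0.627736 = 0.686865
N(d₁) = 0.905678,  N(d₂) = 0.753916,  e^(−rT) = 0.892806
E₀ = V₀·N(d₁) − D·e^(−rT)·N(d₂)
   = 585.5121·0.905678 − 349.9102·0.892806·0.753916 = 294.760563
B₀ = V₀ − E₀ = 585.5121 − 294.760563 = 290.751537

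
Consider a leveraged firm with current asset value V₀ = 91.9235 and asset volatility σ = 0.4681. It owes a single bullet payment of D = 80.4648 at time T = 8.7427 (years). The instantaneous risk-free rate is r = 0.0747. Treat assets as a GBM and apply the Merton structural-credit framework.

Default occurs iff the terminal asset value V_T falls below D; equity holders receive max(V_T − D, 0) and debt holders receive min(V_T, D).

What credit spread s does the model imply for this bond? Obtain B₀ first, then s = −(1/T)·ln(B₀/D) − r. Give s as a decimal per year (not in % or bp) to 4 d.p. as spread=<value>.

d₁ = [ln(V₀/D) + (r + σ²/2)T] / (σ√T)
   = [ln(91.9235/80.4648) + (0.0747 + 0.5·0.4681²)·8.7427] / (0.4681·√8.7427)
   = [0.133137 + 1.610919] / 1.384081 = 1.260083
d₂ = d₁ − σ√T = 1.260083 − 1.384081 = -0.123998
N(d₁) = 0.896180,  N(d₂) = 0.450658,  e^(−rT) = 0.520441
E₀ = V₀·N(d₁) − D·e^(−rT)·N(d₂)
   = 91.9235·0.896180 − 80.4648·0.520441·0.450658 = 63.507738
B₀ = V₀ − E₀ = 91.9235 − 63.507738 = 28.415762
spread = −(1/T)·ln(B₀/D) − r = −(1/8.7427)·ln(28.415762/80.4648) − 0.0747 = 0.04435656

spread=0.0444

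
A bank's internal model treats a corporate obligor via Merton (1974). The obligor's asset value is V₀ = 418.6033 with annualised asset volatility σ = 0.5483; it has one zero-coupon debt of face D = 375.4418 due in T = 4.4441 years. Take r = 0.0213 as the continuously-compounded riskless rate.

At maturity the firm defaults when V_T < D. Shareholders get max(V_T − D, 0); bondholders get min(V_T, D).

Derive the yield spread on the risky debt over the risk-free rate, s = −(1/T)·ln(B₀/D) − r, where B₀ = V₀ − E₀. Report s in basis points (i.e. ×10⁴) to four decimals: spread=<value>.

spread=1075.0011

d₁ = [ln(V₀/D) + (r + σ²/2)T] / (σ√T)
   = [ln(418.6033/375.4418) + (0.0213 + 0.5·0.5483²)·4.4441] / (0.5483·√4.4441)
   = [0.108820 + 0.762681] / 1.155873 = 0.753976
d₂ = d₁ − σ√T = 0.753976 − 1.155873 = -0.401897
N(d₁) = 0.774568,  N(d₂) = 0.343880,  e^(−rT) = 0.909683
E₀ = V₀·N(d₁) − D·e^(−rT)·N(d₂)
   = 418.6033·0.774568 − 375.4418·0.909683·0.343880 = 206.790491
B₀ = V₀ − E₀ = 418.6033 − 206.790491 = 211.812809
spread = −(1/T)·ln(B₀/D) − r = −(1/4.4441)·ln(211.812809/375.4418) − 0.0213 = 0.10750011
in basis points: 0.10750011 × 10⁴ = 1075.0011 bp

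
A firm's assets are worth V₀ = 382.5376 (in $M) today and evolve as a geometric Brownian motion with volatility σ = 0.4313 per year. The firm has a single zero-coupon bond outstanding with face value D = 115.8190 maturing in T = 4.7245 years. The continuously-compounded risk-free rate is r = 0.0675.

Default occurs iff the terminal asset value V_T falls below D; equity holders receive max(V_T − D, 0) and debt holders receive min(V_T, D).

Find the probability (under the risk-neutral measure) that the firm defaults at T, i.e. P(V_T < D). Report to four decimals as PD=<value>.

d₁ = [ln(V₀/D) + (r + σ²/2)T] / (σ√T)
   = [ln(382.5376/115.8190) + (0.0675 + 0.5·0.4313²)·4.7245] / (0.4313·√4.7245)
   = [1.194798 + 0.758329] / 0.937470 = 2.083402
d₂ = d₁ − σ√T = 2.083402 − 0.937470 = 1.145932
risk-neutral PD = N(−d₂) = N(-1.145932) = 0.125912

PD=0.1259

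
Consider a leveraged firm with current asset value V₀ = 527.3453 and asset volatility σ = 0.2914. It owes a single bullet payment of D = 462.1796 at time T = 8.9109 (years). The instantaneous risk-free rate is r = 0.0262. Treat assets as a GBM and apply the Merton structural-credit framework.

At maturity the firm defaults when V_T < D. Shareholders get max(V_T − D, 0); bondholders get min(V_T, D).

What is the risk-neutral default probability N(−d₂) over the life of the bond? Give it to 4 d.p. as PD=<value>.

d₁ = [ln(V₀/D) + (r + σ²/2)T] / (σ√T)
   = [ln(527.3453/462.1796) + (0.0262 + 0.5·0.2914²)·8.9109] / (0.2914·√8.9109)
   = [0.131902 + 0.611795] / 0.869862 = 0.854960
d₂ = d₁ − σ√T = 0.854960 − 0.869862 = -0.014902
risk-neutral PD = N(−d₂) = N(0.014902) = 0.505945

PD=0.5059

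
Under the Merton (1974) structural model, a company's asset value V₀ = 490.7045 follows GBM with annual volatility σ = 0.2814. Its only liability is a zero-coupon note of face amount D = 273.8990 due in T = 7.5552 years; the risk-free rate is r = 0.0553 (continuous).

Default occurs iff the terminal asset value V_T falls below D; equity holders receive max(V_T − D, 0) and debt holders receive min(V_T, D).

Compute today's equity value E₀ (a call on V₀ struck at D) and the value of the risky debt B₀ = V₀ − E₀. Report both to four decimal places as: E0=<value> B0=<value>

d₁ = [ln(V₀/D) + (r + σ²/2)T] / (σ√T)
   = [ln(490.7045/273.8990) + (0.0553 + 0.5·0.2814²)·7.5552] / (0.2814·√7.5552)
   = [0.583083 + 0.716935] / 0.773476 = 1.680747
d₂ = d₁ − σ√T = 1.680747 − 0.773476 = 0.907271
N(d₁) = 0.953594,  N(d₂) = 0.817868,  e^(−rT) = 0.658492
E₀ = V₀·N(d₁) − D·e^(−rT)·N(d₂)
   = 490.7045·0.953594 − 273.8990·0.658492·0.817868 = 320.421856
B₀ = V₀ − E₀ = 490.7045 − 320.421856 = 170.282644

E0=320.4219 B0=170.2826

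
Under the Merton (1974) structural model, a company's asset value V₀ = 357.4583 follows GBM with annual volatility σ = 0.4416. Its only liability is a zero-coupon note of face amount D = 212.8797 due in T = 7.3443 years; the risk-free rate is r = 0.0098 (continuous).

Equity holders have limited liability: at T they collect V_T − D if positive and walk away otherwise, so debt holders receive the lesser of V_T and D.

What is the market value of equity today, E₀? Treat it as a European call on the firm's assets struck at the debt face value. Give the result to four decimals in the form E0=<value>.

E0=217.5528

d₁ = [ln(V₀/D) + (r + σ²/2)T] / (σ√T)
   = [ln(357.4583/212.8797) + (0.0098 + 0.5·0.4416²)·7.3443] / (0.4416·√7.3443)
   = [0.518291 + 0.788082] / 1.196752 = 1.091599
d₂ = d₁ − σ√T = 1.091599 − 1.196752 = -0.105153
N(d₁) = 0.862495,  N(d₂) = 0.458127,  e^(−rT) = 0.930555
E₀ = V₀·N(d₁) − D·e^(−rT)·N(d₂)
   = 357.4583·0.862495 − 212.8797·0.930555·0.458127 = 217.552842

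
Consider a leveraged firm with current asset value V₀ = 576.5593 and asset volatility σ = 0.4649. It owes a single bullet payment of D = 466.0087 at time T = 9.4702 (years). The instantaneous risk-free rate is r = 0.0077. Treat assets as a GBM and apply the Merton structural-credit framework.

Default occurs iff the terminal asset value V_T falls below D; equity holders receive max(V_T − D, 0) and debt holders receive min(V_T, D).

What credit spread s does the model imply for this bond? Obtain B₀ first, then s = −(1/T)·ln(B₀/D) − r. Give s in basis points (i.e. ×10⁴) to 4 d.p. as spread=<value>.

spread=645.3569

d₁ = [ln(V₀/D) + (r + σ²/2)T] / (σ√T)
   = [ln(576.5593/466.0087) + (0.0077 + 0.5·0.4649²)·9.4702] / (0.4649·√9.4702)
   = [0.212874 + 1.096327] / 1.430669 = 0.915097
d₂ = d₁ − σ√T = 0.915097 − 1.430669 = -0.515572
N(d₁) = 0.819930,  N(d₂) = 0.303077,  e^(−rT) = 0.929675
E₀ = V₀·N(d₁) − D·e^(−rT)·N(d₂)
   = 576.5593·0.819930 − 466.0087·0.929675·0.303077 = 341.434158
B₀ = V₀ − E₀ = 576.5593 − 341.434158 = 235.125142
spread = −(1/T)·ln(B₀/D) − r = −(1/9.4702)·ln(235.125142/466.0087) − 0.0077 = 0.06453569
in basis points: 0.06453569 × 10⁴ = 645.3569 bp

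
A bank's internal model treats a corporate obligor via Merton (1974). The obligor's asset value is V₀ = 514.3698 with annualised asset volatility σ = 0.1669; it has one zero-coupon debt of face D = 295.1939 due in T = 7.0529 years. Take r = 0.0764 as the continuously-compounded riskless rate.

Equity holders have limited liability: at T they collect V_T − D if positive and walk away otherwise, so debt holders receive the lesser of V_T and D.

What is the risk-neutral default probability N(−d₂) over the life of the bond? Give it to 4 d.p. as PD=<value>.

PD=0.0123

d₁ = [ln(V₀/D) + (r + σ²/2)T] / (σ√T)
   = [ln(514.3698/295.1939) + (0.0764 + 0.5·0.1669²)·7.0529] / (0.1669·√7.0529)
   = [0.555310 + 0.637073] / 0.443241 = 2.690144
d₂ = d₁ − σ√T = 2.690144 − 0.443241 = 2.246903
risk-neutral PD = N(−d₂) = N(-2.246903) = 0.012323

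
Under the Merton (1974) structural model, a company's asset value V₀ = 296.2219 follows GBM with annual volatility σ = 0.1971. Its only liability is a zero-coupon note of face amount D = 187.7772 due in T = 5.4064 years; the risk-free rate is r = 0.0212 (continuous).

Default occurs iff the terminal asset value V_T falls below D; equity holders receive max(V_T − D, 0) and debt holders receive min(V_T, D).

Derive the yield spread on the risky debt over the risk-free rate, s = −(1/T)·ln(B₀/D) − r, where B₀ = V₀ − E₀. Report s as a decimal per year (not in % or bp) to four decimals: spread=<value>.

d₁ = [ln(V₀/D) + (r + σ²/2)T] / (σ√T)
   = [ln(296.2219/187.7772) + (0.0212 + 0.5·0.1971²)·5.4064] / (0.1971·√5.4064)
   = [0.455853 + 0.219631] / 0.458290 = 1.473920
d₂ = d₁ − σ√T = 1.473920 − 0.458290 = 1.015630
N(d₁) = 0.929748,  N(d₂) = 0.845097,  e^(−rT) = 0.891709
E₀ = V₀·N(d₁) − D·e^(−rT)·N(d₂)
   = 296.2219·0.929748 − 187.7772·0.891709·0.845097 = 133.906609
B₀ = V₀ − E₀ = 296.2219 − 133.906609 = 162.315291
spread = −(1/T)·ln(B₀/D) − r = −(1/5.4064)·ln(162.315291/187.7772) − 0.0212 = 0.00575240

spread=0.0058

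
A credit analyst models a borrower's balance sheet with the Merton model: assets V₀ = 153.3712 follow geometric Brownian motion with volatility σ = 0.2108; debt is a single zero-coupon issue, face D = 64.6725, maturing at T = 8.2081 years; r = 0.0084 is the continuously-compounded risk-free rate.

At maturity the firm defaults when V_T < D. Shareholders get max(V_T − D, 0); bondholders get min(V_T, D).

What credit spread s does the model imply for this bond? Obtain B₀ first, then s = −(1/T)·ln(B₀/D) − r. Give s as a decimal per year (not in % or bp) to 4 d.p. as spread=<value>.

d₁ = [ln(V₀/D) + (r + σ²/2)T] / (σ√T)
   = [ln(153.3712/64.6725) + (0.0084 + 0.5·0.2108²)·8.2081] / (0.2108·√8.2081)
   = [0.863525 + 0.251318] / 0.603937 = 1.845958
d₂ = d₁ − σ√T = 1.845958 − 0.603937 = 1.242021
N(d₁) = 0.967551,  N(d₂) = 0.892886,  e^(−rT) = 0.933375
E₀ = V₀·N(d₁) − D·e^(−rT)·N(d₂)
   = 153.3712·0.967551 − 64.6725·0.933375·0.892886 = 94.496556
B₀ = V₀ − E₀ = 153.3712 − 94.496556 = 58.874644
spread = −(1/T)·ln(B₀/D) − r = −(1/8.2081)·ln(58.874644/64.6725) − 0.0084 = 0.00304303

spread=0.0030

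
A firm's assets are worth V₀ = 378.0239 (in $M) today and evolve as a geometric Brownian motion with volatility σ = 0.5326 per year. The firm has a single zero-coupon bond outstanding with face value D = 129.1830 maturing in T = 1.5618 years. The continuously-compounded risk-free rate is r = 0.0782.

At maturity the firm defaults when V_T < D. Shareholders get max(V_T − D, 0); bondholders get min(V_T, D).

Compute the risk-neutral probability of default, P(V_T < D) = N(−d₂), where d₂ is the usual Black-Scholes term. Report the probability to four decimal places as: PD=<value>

PD=0.0716

d₁ = [ln(V₀/D) + (r + σ²/2)T] / (σ√T)
   = [ln(378.0239/129.1830) + (0.0782 + 0.5·0.5326²)·1.5618] / (0.5326·√1.5618)
   = [1.073727 + 0.343645] / 0.665601 = 2.129463
d₂ = d₁ − σ√T = 2.129463 − 0.665601 = 1.463862
risk-neutral PD = N(−d₂) = N(-1.463862) = 0.071616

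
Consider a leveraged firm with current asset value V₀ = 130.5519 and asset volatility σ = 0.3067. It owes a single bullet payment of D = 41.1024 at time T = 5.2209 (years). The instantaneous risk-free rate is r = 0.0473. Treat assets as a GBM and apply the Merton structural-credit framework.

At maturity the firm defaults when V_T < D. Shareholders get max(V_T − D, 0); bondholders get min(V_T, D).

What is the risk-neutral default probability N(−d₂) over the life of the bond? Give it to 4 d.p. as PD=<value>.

PD=0.0494

d₁ = [ln(V₀/D) + (r + σ²/2)T] / (σ√T)
   = [ln(130.5519/41.1024) + (0.0473 + 0.5·0.3067²)·5.2209] / (0.3067·√5.2209)
   = [1.155704 + 0.492500] / 0.700788 = 2.351931
d₂ = d₁ − σ√T = 2.351931 − 0.700788 = 1.651144
risk-neutral PD = N(−d₂) = N(-1.651144) = 0.049355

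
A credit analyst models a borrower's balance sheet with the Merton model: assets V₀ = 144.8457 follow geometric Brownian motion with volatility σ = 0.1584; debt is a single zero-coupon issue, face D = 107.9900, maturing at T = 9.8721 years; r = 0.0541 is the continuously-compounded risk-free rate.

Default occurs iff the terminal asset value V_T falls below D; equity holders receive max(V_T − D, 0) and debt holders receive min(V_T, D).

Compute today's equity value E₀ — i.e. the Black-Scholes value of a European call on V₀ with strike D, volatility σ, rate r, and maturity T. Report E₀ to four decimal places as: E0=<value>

E0=82.4724

d₁ = [ln(V₀/D) + (r + σ²/2)T] / (σ√T)
   = [ln(144.8457/107.9900) + (0.0541 + 0.5·0.1584²)·9.8721] / (0.1584·√9.8721)
   = [0.293630 + 0.657929] / 0.497691 = 1.911947
d₂ = d₁ − σ√T = 1.911947 − 0.497691 = 1.414256
N(d₁) = 0.972059,  N(d₂) = 0.921357,  e^(−rT) = 0.586208
E₀ = V₀·N(d₁) − D·e^(−rT)·N(d₂)
   = 144.8457·0.972059 − 107.9900·0.586208·0.921357 = 82.472382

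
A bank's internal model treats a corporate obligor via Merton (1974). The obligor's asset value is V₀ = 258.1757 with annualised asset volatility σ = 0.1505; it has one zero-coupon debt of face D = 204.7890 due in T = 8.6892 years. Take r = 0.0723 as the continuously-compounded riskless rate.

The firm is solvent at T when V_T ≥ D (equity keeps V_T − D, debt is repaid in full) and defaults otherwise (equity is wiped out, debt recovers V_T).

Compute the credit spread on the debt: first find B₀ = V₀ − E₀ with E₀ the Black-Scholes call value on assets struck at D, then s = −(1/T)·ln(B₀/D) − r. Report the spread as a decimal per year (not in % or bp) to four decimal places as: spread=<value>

d₁ = [ln(V₀/D) + (r + σ²/2)T] / (σ√T)
   = [ln(258.1757/204.7890) + (0.0723 + 0.5·0.1505²)·8.6892] / (0.1505·√8.6892)
   = [0.231660 + 0.726635] / 0.443636 = 2.160096
d₂ = d₁ − σ√T = 2.160096 − 0.443636 = 1.716461
N(d₁) = 0.984617,  N(d₂) = 0.956961,  e^(−rT) = 0.533536
E₀ = V₀·N(d₁) − D·e^(−rT)·N(d₂)
   = 258.1757·0.984617 − 204.7890·0.533536·0.956961 = 149.644552
B₀ = V₀ − E₀ = 258.1757 − 149.644552 = 108.531148
spread = −(1/T)·ln(B₀/D) − r = −(1/8.6892)·ln(108.531148/204.7890) − 0.0723 = 0.00077266

spread=0.0008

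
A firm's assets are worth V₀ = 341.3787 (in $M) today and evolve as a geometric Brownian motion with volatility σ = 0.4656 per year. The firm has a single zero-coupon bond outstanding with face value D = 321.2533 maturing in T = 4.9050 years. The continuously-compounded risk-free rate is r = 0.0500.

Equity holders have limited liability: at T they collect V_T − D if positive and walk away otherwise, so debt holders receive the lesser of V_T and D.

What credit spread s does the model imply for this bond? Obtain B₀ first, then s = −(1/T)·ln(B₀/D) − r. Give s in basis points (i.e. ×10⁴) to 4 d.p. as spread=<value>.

d₁ = [ln(V₀/D) + (r + σ²/2)T] / (σ√T)
   = [ln(341.3787/321.2533) + (0.0500 + 0.5·0.4656²)·4.9050] / (0.4656·√4.9050)
   = [0.060763 + 0.776911] / 1.031175 = 0.812349
d₂ = d₁ − σ√T = 0.812349 − 1.031175 = -0.218827
N(d₁) = 0.791704,  N(d₂) = 0.413393,  e^(−rT) = 0.782509
E₀ = V₀·N(d₁) − D·e^(−rT)·N(d₂)
   = 341.3787·0.791704 − 321.2533·0.782509·0.413393 = 166.350855
B₀ = V₀ − E₀ = 341.3787 − 166.350855 = 175.027845
spread = −(1/T)·ln(B₀/D) − r = −(1/4.9050)·ln(175.027845/321.2533) − 0.0500 = 0.07380934
in basis points: 0.07380934 × 10⁴ = 738.0934 bp

spread=738.0934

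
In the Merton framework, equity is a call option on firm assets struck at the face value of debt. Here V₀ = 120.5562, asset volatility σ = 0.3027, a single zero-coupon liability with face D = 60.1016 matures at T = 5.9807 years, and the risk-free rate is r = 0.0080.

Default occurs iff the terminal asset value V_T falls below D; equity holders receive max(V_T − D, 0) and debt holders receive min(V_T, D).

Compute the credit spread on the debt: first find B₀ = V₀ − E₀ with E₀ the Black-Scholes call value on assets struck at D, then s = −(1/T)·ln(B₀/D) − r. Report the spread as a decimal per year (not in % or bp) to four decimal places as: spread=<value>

spread=0.0148

d₁ = [ln(V₀/D) + (r + σ²/2)T] / (σ√T)
   = [ln(120.5562/60.1016) + (0.0080 + 0.5·0.3027²)·5.9807] / (0.3027·√5.9807)
   = [0.696080 + 0.321843] / 0.740267 = 1.375075
d₂ = d₁ − σ√T = 1.375075 − 0.740267 = 0.634808
N(d₁) = 0.915446,  N(d₂) = 0.737223,  e^(−rT) = 0.953281
E₀ = V₀·N(d₁) − D·e^(−rT)·N(d₂)
   = 120.5562·0.915446 − 60.1016·0.953281·0.737223 = 68.124429
B₀ = V₀ − E₀ = 120.5562 − 68.124429 = 52.431771
spread = −(1/T)·ln(B₀/D) − r = −(1/5.9807)·ln(52.431771/60.1016) − 0.0080 = 0.01482738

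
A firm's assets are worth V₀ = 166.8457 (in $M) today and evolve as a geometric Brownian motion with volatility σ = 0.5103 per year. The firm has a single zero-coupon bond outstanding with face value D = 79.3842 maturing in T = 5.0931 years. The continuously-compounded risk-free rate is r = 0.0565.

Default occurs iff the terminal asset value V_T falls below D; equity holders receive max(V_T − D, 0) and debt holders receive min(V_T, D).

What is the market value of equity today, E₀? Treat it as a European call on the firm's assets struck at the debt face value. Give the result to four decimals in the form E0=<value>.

d₁ = [ln(V₀/D) + (r + σ²/2)T] / (σ√T)
   = [ln(166.8457/79.3842) + (0.0565 + 0.5·0.5103²)·5.0931] / (0.5103·√5.0931)
   = [0.742770 + 0.950897] / 1.151640 = 1.470657
d₂ = d₁ − σ√T = 1.470657 − 1.151640 = 0.319017
N(d₁) = 0.929308,  N(d₂) = 0.625143,  e^(−rT) = 0.749941
E₀ = V₀·N(d₁) − D·e^(−rT)·N(d₂)
   = 166.8457·0.929308 − 79.3842·0.749941·0.625143 = 117.834085

E0=117.8341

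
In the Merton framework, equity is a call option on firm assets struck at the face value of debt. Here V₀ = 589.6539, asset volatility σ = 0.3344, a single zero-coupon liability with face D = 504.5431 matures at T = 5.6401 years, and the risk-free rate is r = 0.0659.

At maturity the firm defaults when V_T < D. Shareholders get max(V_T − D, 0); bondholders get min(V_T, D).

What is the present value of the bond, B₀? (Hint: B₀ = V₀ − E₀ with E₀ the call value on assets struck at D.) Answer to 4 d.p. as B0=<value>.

B0=295.6753

d₁ = [ln(V₀/D) + (r + σ²/2)T] / (σ√T)
   = [ln(589.6539/504.5431) + (0.0659 + 0.5·0.3344²)·5.6401] / (0.3344·√5.6401)
   = [0.155882 + 0.687030] / 0.794163 = 1.061385
d₂ = d₁ − σ√T = 1.061385 − 0.794163 = 0.267222
N(d₁) = 0.855742,  N(d₂) = 0.605351,  e^(−rT) = 0.689573
E₀ = V₀·N(d₁) − D·e^(−rT)·N(d₂)
   = 589.6539·0.855742 − 504.5431·0.689573·0.605351 = 293.978636
B₀ = V₀ − E₀ = 589.6539 − 293.978636 = 295.675264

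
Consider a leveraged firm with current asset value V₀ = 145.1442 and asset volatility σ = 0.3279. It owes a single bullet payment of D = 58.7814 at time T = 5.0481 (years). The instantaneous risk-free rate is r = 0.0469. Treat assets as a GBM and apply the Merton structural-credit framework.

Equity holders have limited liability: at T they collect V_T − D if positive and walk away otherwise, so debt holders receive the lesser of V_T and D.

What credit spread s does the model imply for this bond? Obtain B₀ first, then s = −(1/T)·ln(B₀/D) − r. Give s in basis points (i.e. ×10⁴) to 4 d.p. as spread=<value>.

d₁ = [ln(V₀/D) + (r + σ²/2)T] / (σ√T)
   = [ln(145.1442/58.7814) + (0.0469 + 0.5·0.3279²)·5.0481] / (0.3279·√5.0481)
   = [0.903902 + 0.508138] / 0.736725 = 1.916645
d₂ = d₁ − σ√T = 1.916645 − 0.736725 = 1.179920
N(d₁) = 0.972358,  N(d₂) = 0.880984,  e^(−rT) = 0.789184
E₀ = V₀·N(d₁) − D·e^(−rT)·N(d₂)
   = 145.1442·0.972358 − 58.7814·0.789184·0.880984 = 100.263932
B₀ = V₀ − E₀ = 145.1442 − 100.263932 = 44.880268
spread = −(1/T)·ln(B₀/D) − r = −(1/5.0481)·ln(44.880268/58.7814) − 0.0469 = 0.00655125
in basis points: 0.00655125 × 10⁴ = 65.5125 bp

spread=65.5125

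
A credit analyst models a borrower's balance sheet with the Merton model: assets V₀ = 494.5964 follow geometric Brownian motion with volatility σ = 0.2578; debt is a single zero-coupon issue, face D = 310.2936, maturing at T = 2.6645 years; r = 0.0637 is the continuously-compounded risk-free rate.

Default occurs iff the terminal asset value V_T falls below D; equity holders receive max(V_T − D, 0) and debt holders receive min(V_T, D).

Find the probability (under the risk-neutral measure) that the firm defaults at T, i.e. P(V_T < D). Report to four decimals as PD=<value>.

PD=0.0967

d₁ = [ln(V₀/D) + (r + σ²/2)T] / (σ√T)
   = [ln(494.5964/310.2936) + (0.0637 + 0.5·0.2578²)·2.6645] / (0.2578·√2.6645)
   = [0.466223 + 0.258271] / 0.420815 = 1.721647
d₂ = d₁ − σ√T = 1.721647 − 0.420815 = 1.300833
risk-neutral PD = N(−d₂) = N(-1.300833) = 0.096658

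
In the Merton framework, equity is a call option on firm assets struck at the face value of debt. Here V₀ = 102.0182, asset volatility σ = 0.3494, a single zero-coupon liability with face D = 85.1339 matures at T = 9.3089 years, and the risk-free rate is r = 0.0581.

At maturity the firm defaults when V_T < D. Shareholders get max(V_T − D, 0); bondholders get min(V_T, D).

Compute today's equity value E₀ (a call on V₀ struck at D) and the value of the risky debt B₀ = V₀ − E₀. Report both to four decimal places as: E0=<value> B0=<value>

d₁ = [ln(V₀/D) + (r + σ²/2)T] / (σ√T)
   = [ln(102.0182/85.1339) + (0.0581 + 0.5·0.3494²)·9.3089] / (0.3494·√9.3089)
   = [0.180926 + 1.109064] / 1.066037 = 1.210080
d₂ = d₁ − σ√T = 1.210080 − 1.066037 = 0.144044
N(d₁) = 0.886876,  N(d₂) = 0.557267,  e^(−rT) = 0.582255
E₀ = V₀·N(d₁) − D·e^(−rT)·N(d₂)
   = 102.0182·0.886876 − 85.1339·0.582255·0.557267 = 62.853971
B₀ = V₀ − E₀ = 102.0182 − 62.853971 = 39.164229

E0=62.8540 B0=39.1642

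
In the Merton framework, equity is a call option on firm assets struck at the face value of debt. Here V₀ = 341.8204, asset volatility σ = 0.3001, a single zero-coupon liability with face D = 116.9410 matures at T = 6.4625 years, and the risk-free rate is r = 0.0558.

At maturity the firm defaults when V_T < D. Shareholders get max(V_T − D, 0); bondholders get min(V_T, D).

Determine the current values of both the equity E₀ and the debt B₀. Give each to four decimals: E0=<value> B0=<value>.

d₁ = [ln(V₀/D) + (r + σ²/2)T] / (σ√T)
   = [ln(341.8204/116.9410) + (0.0558 + 0.5·0.3001²)·6.4625] / (0.3001·√6.4625)
   = [1.072616 + 0.651614] / 0.762898 = 2.260106
d₂ = d₁ − σ√T = 2.260106 − 0.762898 = 1.497209
N(d₁) = 0.988093,  N(d₂) = 0.932831,  e^(−rT) = 0.697253
E₀ = V₀·N(d₁) − D·e^(−rT)·N(d₂)
   = 341.8204·0.988093 − 116.9410·0.697253·0.932831 = 261.689641
B₀ = V₀ − E₀ = 341.8204 − 261.689641 = 80.130759

E0=261.6896 B0=80.1308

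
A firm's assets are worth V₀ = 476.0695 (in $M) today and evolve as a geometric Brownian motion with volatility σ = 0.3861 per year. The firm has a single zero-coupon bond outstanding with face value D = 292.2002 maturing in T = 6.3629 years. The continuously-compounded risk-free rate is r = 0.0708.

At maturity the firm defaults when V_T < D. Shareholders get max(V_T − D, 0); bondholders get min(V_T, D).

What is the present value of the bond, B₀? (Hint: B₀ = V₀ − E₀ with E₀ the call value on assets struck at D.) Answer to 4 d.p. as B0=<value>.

B0=162.1932

d₁ = [ln(V₀/D) + (r + σ²/2)T] / (σ√T)
   = [ln(476.0695/292.2002) + (0.0708 + 0.5·0.3861²)·6.3629] / (0.3861·√6.3629)
   = [0.488125 + 0.924762] / 0.973929 = 1.450708
d₂ = d₁ − σ√T = 1.450708 − 0.973929 = 0.476779
N(d₁) = 0.926569,  N(d₂) = 0.683240,  e^(−rT) = 0.637314
E₀ = V₀·N(d₁) − D·e^(−rT)·N(d₂)
   = 476.0695·0.926569 − 292.2002·0.637314·0.683240 = 313.876268
B₀ = V₀ − E₀ = 476.0695 − 313.876268 = 162.193232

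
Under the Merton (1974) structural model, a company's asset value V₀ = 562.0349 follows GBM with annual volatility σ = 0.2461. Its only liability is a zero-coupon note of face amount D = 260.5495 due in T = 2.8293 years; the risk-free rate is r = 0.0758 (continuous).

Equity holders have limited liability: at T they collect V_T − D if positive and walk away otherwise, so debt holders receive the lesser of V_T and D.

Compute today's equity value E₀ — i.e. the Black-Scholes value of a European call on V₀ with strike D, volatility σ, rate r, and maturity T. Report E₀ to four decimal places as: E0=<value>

d₁ = [ln(V₀/D) + (r + σ²/2)T] / (σ√T)
   = [ln(562.0349/260.5495) + (0.0758 + 0.5·0.2461²)·2.8293] / (0.2461·√2.8293)
   = [0.768771 + 0.300140] / 0.413953 = 2.582202
d₂ = d₁ − σ√T = 2.582202 − 0.413953 = 2.168249
N(d₁) = 0.995091,  N(d₂) = 0.984930,  e^(−rT) = 0.806976
E₀ = V₀·N(d₁) − D·e^(−rT)·N(d₂)
   = 562.0349·0.995091 − 260.5495·0.806976·0.984930 = 352.187364

E0=352.1874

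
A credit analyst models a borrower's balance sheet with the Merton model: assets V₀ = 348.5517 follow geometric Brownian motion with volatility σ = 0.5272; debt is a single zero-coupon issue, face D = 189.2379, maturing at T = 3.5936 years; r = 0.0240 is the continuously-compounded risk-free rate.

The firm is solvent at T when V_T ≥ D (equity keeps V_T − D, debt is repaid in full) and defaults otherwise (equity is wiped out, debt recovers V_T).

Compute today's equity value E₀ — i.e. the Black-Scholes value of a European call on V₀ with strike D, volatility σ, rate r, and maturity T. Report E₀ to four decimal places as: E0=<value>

d₁ = [ln(V₀/D) + (r + σ²/2)T] / (σ√T)
   = [ln(348.5517/189.2379) + (0.0240 + 0.5·0.5272²)·3.5936] / (0.5272·√3.5936)
   = [0.610782 + 0.585649] / 0.999402 = 1.197146
d₂ = d₁ − σ√T = 1.197146 − 0.999402 = 0.197744
N(d₁) = 0.884375,  N(d₂) = 0.578377,  e^(−rT) = 0.917368
E₀ = V₀·N(d₁) − D·e^(−rT)·N(d₂)
   = 348.5517·0.884375 − 189.2379·0.917368·0.578377 = 207.843699

E0=207.8437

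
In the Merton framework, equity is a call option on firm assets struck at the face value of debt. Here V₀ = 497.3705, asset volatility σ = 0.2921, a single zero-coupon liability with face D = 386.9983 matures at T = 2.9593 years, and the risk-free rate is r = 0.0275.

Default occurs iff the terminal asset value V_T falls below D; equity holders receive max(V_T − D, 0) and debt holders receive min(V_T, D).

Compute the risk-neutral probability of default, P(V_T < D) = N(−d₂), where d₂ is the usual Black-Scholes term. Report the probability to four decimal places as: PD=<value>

d₁ = [ln(V₀/D) + (r + σ²/2)T] / (σ√T)
   = [ln(497.3705/386.9983) + (0.0275 + 0.5·0.2921²)·2.9593] / (0.2921·√2.9593)
   = [0.250915 + 0.207628] / 0.502488 = 0.912544
d₂ = d₁ − σ√T = 0.912544 − 0.502488 = 0.410056
risk-neutral PD = N(−d₂) = N(-0.410056) = 0.340882

PD=0.3409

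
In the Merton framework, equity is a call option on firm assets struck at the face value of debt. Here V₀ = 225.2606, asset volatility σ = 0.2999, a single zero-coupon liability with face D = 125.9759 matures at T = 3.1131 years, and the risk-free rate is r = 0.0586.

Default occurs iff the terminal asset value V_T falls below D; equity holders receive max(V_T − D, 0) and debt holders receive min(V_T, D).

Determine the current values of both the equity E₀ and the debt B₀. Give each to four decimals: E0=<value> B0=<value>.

d₁ = [ln(V₀/D) + (r + σ²/2)T] / (σ√T)
   = [ln(225.2606/125.9759) + (0.0586 + 0.5·0.2999²)·3.1131] / (0.2999·√3.1131)
   = [0.581167 + 0.322424] / 0.529143 = 1.707650
d₂ = d₁ − σ√T = 1.707650 − 0.529143 = 1.178507
N(d₁) = 0.956149,  N(d₂) = 0.880703,  e^(−rT) = 0.833245
E₀ = V₀·N(d₁) − D·e^(−rT)·N(d₂)
   = 225.2606·0.956149 − 125.9759·0.833245·0.880703 = 122.936485
B₀ = V₀ − E₀ = 225.2606 − 122.936485 = 102.324115

E0=122.9365 B0=102.3241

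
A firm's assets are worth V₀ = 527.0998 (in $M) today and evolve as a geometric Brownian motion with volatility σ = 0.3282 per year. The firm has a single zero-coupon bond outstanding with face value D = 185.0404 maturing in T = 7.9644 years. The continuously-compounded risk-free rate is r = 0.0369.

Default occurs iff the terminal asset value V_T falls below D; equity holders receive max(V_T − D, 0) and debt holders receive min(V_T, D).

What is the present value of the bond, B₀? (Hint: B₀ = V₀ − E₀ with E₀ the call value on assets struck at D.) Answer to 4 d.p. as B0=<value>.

d₁ = [ln(V₀/D) + (r + σ²/2)T] / (σ√T)
   = [ln(527.0998/185.0404) + (0.0369 + 0.5·0.3282²)·7.9644] / (0.3282·√7.9644)
   = [1.046816 + 0.722830] / 0.926222 = 1.910606
d₂ = d₁ − σ√T = 1.910606 − 0.926222 = 0.984384
N(d₁) = 0.971972,  N(d₂) = 0.837537,  e^(−rT) = 0.745361
E₀ = V₀·N(d₁) − D·e^(−rT)·N(d₂)
   = 527.0998·0.971972 − 185.0404·0.745361·0.837537 = 396.811780
B₀ = V₀ − E₀ = 527.0998 − 396.811780 = 130.288020

B0=130.2880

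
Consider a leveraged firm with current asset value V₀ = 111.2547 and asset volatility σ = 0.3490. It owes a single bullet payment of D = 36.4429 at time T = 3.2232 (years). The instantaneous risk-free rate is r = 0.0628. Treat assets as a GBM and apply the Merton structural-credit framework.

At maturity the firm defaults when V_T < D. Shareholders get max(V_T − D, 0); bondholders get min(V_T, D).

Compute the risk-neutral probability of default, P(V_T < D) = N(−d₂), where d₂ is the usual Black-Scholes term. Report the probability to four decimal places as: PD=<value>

PD=0.0366

d₁ = [ln(V₀/D) + (r + σ²/2)T] / (σ√T)
   = [ln(111.2547/36.4429) + (0.0628 + 0.5·0.3490²)·3.2232] / (0.3490·√3.2232)
   = [1.116076 + 0.398711] / 0.626569 = 2.417589
d₂ = d₁ − σ√T = 2.417589 − 0.626569 = 1.791020
risk-neutral PD = N(−d₂) = N(-1.791020) = 0.036645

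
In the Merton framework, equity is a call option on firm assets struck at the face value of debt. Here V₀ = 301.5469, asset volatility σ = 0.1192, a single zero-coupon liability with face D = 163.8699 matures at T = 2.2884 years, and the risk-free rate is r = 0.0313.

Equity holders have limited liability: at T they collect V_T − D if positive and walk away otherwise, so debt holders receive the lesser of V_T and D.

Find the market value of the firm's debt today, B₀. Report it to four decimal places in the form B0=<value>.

d₁ = [ln(V₀/D) + (r + σ²/2)T] / (σ√T)
   = [ln(301.5469/163.8699) + (0.0313 + 0.5·0.1192²)·2.2884] / (0.1192·√2.2884)
   = [0.609853 + 0.087884] / 0.180319 = 3.869454
d₂ = d₁ − σ√T = 3.869454 − 0.180319 = 3.689134
N(d₁) = 0.999945,  N(d₂) = 0.999887,  e^(−rT) = 0.930878
E₀ = V₀·N(d₁) − D·e^(−rT)·N(d₂)
   = 301.5469·0.999945 − 163.8699·0.930878·0.999887 = 149.004711
B₀ = V₀ − E₀ = 301.5469 − 149.004711 = 152.542189

B0=152.5422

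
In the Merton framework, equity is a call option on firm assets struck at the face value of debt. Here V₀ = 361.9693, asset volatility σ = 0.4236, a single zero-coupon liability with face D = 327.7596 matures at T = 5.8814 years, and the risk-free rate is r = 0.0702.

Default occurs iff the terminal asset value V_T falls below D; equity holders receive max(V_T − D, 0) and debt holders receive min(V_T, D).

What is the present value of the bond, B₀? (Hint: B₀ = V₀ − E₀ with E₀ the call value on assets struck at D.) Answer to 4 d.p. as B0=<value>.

B0=163.5067

d₁ = [ln(V₀/D) + (r + σ²/2)T] / (σ√T)
   = [ln(361.9693/327.7596) + (0.0702 + 0.5·0.4236²)·5.8814] / (0.4236·√5.8814)
   = [0.099279 + 0.940545] / 1.027298 = 1.012193
d₂ = d₁ − σ√T = 1.012193 − 1.027298 = -0.015105
N(d₁) = 0.844277,  N(d₂) = 0.493974,  e^(−rT) = 0.661745
E₀ = V₀·N(d₁) − D·e^(−rT)·N(d₂)
   = 361.9693·0.844277 − 327.7596·0.661745·0.493974 = 198.462606
B₀ = V₀ − E₀ = 361.9693 − 198.462606 = 163.506694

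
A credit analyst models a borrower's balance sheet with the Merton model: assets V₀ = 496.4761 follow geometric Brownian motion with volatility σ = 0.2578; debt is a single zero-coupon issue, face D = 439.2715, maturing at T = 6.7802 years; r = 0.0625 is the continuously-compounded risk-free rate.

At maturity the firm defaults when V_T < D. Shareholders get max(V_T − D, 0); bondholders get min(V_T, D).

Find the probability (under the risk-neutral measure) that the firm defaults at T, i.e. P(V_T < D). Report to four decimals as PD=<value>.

PD=0.3163

d₁ = [ln(V₀/D) + (r + σ²/2)T] / (σ√T)
   = [ln(496.4761/439.2715) + (0.0625 + 0.5·0.2578²)·6.7802] / (0.2578·√6.7802)
   = [0.122418 + 0.649071] / 0.671281 = 1.149279
d₂ = d₁ − σ√T = 1.149279 − 0.671281 = 0.477999
risk-neutral PD = N(−d₂) = N(-0.477999) = 0.316326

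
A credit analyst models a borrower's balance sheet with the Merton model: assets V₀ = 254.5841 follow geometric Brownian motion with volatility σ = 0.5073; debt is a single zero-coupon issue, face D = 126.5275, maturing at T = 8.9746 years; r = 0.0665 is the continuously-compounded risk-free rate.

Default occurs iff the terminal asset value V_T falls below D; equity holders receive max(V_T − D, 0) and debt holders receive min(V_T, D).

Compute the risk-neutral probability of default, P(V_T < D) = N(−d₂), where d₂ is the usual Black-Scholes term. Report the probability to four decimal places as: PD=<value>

PD=0.4630

d₁ = [ln(V₀/D) + (r + σ²/2)T] / (σ√T)
   = [ln(254.5841/126.5275) + (0.0665 + 0.5·0.5073²)·8.9746] / (0.5073·√8.9746)
   = [0.699172 + 1.751632] / 1.519751 = 1.612635
d₂ = d₁ − σ√T = 1.612635 − 1.519751 = 0.092884
risk-neutral PD = N(−d₂) = N(-0.092884) = 0.462998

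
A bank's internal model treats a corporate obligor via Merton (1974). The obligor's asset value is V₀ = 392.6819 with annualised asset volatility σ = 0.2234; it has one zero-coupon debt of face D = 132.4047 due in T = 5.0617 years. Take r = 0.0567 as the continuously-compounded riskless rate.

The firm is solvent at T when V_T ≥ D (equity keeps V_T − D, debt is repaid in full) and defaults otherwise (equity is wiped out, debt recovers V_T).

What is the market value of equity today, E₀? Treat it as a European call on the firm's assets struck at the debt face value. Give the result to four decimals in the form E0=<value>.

d₁ = [ln(V₀/D) + (r + σ²/2)T] / (σ√T)
   = [ln(392.6819/132.4047) + (0.0567 + 0.5·0.2234²)·5.0617] / (0.2234·√5.0617)
   = [1.087137 + 0.413307] / 0.502610 = 2.985302
d₂ = d₁ − σ√T = 2.985302 − 0.502610 = 2.482692
N(d₁) = 0.998584,  N(d₂) = 0.993480,  e^(−rT) = 0.750513
E₀ = V₀·N(d₁) − D·e^(−rT)·N(d₂)
   = 392.6819·0.998584 − 132.4047·0.750513·0.993480 = 293.402100

E0=293.4021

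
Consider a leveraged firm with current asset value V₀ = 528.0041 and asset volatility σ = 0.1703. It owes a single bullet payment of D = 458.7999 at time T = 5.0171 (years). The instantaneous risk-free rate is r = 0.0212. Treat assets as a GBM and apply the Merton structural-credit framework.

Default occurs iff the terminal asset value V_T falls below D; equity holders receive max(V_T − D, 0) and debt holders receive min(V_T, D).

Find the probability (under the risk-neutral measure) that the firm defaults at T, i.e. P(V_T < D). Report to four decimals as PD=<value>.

PD=0.3240

d₁ = [ln(V₀/D) + (r + σ²/2)T] / (σ√T)
   = [ln(528.0041/458.7999) + (0.0212 + 0.5·0.1703²)·5.0171] / (0.1703·√5.0171)
   = [0.140490 + 0.179116] / 0.381453 = 0.837864
d₂ = d₁ − σ√T = 0.837864 − 0.381453 = 0.456411
risk-neutral PD = N(−d₂) = N(-0.456411) = 0.324047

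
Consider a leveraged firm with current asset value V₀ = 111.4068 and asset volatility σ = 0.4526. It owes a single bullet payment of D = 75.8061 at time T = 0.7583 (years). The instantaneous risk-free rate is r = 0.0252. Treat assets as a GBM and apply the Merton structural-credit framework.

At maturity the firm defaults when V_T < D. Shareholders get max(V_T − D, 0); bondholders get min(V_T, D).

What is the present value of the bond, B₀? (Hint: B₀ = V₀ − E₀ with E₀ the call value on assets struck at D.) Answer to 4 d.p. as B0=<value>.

d₁ = [ln(V₀/D) + (r + σ²/2)T] / (σ√T)
   = [ln(111.4068/75.8061) + (0.0252 + 0.5·0.4526²)·0.7583] / (0.4526·√0.7583)
   = [0.385010 + 0.096777] / 0.394126 = 1.222417
d₂ = d₁ − σ√T = 1.222417 − 0.394126 = 0.828291
N(d₁) = 0.889225,  N(d₂) = 0.796247,  e^(−rT) = 0.981072
E₀ = V₀·N(d₁) − D·e^(−rT)·N(d₂)
   = 111.4068·0.889225 − 75.8061·0.981072·0.796247 = 39.847808
B₀ = V₀ − E₀ = 111.4068 − 39.847808 = 71.558992

B0=71.5590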